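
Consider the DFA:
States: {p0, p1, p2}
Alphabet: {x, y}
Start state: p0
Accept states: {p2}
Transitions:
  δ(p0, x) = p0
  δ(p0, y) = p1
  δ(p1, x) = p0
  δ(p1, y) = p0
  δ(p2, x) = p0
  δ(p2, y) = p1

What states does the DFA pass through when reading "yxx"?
read 'y': p0 → p1
  read 'x': p1 → p0
  read 'x': p0 → p0
p0 -> p1 -> p0 -> p0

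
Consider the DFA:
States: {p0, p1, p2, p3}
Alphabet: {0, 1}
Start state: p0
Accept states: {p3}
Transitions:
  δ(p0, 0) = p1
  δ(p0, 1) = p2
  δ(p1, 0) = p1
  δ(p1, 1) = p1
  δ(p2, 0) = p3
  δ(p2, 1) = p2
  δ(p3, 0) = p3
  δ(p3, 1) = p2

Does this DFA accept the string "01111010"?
Processing string "01111010":
  p0 --0--> p1
  p1 --1--> p1
  p1 --1--> p1
  p1 --1--> p1
  p1 --1--> p1
  p1 --0--> p1
  p1 --1--> p1
  p1 --0--> p1
Final state: p1
Accept states: {p3}
No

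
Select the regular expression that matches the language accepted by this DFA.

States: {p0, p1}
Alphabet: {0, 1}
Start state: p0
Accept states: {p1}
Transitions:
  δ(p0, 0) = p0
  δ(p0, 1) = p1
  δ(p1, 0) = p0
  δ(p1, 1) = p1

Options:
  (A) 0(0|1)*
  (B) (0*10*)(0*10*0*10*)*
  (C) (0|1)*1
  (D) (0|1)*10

Check each option against the DFA on short strings; one disagreement eliminates an option:
  (A) 0(0|1)*: on '0' the DFA goes p0 → p0 and rejects (p0 ∉ Accept), but the regex matches it → eliminate
  (B) (0*10*)(0*10*0*10*)*: on '10' the DFA goes p0 → p1 → p0 and rejects (p0 ∉ Accept), but the regex matches it → eliminate
  (C) (0|1)*1: agrees with the DFA on every string of length ≤ 6
  (D) (0|1)*10: on '1' the DFA goes p0 → p1 and accepts (p1 ∈ Accept), but the regex does not match it → eliminate
Only (C) is consistent with the DFA.
(C) (0|1)*1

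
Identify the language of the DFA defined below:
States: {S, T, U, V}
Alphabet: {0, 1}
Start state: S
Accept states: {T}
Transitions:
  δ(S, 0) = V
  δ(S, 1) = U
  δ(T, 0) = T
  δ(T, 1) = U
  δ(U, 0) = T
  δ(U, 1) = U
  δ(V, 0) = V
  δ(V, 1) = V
Testing a few strings:
  '011' → reject
  '0000' → reject
  '1' → reject
  '101' → reject
State roles: S=no input read; T=started with 1, last symbol 0; U=started with 1, last symbol 1; V=started with 0 (dead)
All binary strings that start with 1 and end with 0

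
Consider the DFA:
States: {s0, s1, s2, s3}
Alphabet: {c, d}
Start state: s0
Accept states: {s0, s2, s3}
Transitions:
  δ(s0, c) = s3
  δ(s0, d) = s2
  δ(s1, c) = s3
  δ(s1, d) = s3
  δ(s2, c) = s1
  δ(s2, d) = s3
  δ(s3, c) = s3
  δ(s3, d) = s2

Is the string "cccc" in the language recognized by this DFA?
Processing string "cccc":
  s0 --c--> s3
  s3 --c--> s3
  s3 --c--> s3
  s3 --c--> s3
Final state: s3
Accept states: {s0, s2, s3}
Yes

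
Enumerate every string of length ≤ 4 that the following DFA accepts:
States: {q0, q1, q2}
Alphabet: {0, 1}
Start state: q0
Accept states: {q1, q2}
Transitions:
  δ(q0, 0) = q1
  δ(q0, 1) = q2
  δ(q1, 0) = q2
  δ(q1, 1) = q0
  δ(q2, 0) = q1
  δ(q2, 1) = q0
0, 1, 00, 10, 000, 010, 011, 100, 110, 111, 0000, 0010, 0011, 0100, 0110, 1000, 1010, 1011, 1100, 1110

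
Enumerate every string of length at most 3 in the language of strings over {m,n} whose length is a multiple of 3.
ε, mmm, mmn, mnm, mnn, nmm, nmn, nnm, nnn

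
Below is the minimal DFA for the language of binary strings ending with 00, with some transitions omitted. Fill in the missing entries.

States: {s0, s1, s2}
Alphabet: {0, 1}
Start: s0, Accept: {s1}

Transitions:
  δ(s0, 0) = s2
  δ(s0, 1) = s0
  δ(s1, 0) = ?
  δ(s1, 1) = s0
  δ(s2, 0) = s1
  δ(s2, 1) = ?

From the language and accept set, identify what each state tracks — s0: last symbol not 0; s1: two trailing 0's; s2: one trailing 0.
Each missing δ(q, a) is the state matching the new tracked value after reading a.
δ(s1, 0) = s1; δ(s2, 1) = s0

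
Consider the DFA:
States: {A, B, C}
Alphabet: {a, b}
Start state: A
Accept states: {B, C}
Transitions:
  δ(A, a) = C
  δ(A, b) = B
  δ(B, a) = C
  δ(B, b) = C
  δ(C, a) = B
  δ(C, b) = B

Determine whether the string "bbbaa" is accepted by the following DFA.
Processing string "bbbaa":
  A --b--> B
  B --b--> C
  C --b--> B
  B --a--> C
  C --a--> B
Final state: B
Accept states: {B, C}
Yes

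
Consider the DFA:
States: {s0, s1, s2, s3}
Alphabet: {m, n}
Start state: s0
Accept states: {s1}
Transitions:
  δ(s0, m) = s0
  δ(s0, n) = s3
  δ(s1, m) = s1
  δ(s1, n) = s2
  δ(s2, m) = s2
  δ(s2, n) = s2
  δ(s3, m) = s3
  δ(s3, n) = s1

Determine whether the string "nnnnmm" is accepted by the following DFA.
Processing string "nnnnmm":
  s0 --n--> s3
  s3 --n--> s1
  s1 --n--> s2
  s2 --n--> s2
  s2 --m--> s2
  s2 --m--> s2
Final state: s2
Accept states: {s1}
No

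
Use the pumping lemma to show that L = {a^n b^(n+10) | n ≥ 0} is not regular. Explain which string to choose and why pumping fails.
Assume L is regular with pumping length p. Idea: pumping the a-block breaks the fixed offset of 10.
Choose s = a^p b^(p+10) ∈ L. By the pumping lemma, s = xyz with |xy| ≤ p, |y| > 0, so y = a^k with k ≥ 1. Then xy²z = a^(p+k) b^(p+10). For this to be in L we would need p+10 = (p+k)+10, i.e. k = 0, contradicting k ≥ 1. So xy²z ∉ L.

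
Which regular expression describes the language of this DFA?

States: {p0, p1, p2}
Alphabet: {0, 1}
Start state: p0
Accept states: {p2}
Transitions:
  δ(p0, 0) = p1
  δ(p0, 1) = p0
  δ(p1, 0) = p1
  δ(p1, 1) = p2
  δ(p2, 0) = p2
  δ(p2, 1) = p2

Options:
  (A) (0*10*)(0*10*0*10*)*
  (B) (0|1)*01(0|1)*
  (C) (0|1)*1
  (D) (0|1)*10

Check each option against the DFA on short strings; one disagreement eliminates an option:
  (A) (0*10*)(0*10*0*10*)*: on '1' the DFA goes p0 → p0 and rejects (p0 ∉ Accept), but the regex matches it → eliminate
  (B) (0|1)*01(0|1)*: agrees with the DFA on every string of length ≤ 6
  (C) (0|1)*1: on '1' the DFA goes p0 → p0 and rejects (p0 ∉ Accept), but the regex matches it → eliminate
  (D) (0|1)*10: on '01' the DFA goes p0 → p1 → p2 and accepts (p2 ∈ Accept), but the regex does not match it → eliminate
Only (B) is consistent with the DFA.
(B) (0|1)*01(0|1)*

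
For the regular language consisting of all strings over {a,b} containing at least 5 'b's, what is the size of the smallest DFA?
By Myhill–Nerode, count the distinguishable equivalence classes: 6 classes — having seen 0, 1, …, 4, or ≥5 copies of 'b'; any two classes i < j (j ≤ 5) are distinguished by the string b^(5−j), which takes class j to 5 copies (accepted) but leaves class i below 5 (rejected).
6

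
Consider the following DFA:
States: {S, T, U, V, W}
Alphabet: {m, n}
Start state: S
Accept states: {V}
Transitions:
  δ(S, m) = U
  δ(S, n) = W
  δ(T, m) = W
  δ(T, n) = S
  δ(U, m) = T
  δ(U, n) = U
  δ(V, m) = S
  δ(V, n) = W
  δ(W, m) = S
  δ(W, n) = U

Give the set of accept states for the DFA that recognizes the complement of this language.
Complement accept states = All states \ Original accept states
= {S, T, U, V, W} \ {V}
{S, T, U, W}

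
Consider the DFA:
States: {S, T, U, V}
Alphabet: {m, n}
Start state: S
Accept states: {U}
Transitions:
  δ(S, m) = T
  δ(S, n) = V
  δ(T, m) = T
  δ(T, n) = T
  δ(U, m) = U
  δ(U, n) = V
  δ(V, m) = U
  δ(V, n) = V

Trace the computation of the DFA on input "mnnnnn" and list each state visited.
read 'm': S → T
  read 'n': T → T
  read 'n': T → T
  read 'n': T → T
  read 'n': T → T
  read 'n': T → T
S -> T -> T -> T -> T -> T -> T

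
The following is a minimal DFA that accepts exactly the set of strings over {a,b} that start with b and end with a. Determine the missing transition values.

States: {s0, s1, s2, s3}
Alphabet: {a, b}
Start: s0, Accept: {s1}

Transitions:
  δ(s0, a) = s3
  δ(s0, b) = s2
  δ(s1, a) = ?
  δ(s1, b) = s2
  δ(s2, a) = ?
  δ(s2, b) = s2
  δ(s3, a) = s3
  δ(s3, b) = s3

From the language and accept set, identify what each state tracks — s0: no input read; s1: started with b, last symbol a; s2: started with b, last symbol b; s3: started with a (dead).
Each missing δ(q, a) is the state matching the new tracked value after reading a.
δ(s1, a) = s1; δ(s2, a) = s1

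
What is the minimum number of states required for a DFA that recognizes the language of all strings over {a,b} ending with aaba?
By Myhill–Nerode, count the distinguishable equivalence classes: 5 classes — one per longest suffix of the input that is a prefix of 'aaba' (lengths 0 through 4); only the length-4 class is accepting.
5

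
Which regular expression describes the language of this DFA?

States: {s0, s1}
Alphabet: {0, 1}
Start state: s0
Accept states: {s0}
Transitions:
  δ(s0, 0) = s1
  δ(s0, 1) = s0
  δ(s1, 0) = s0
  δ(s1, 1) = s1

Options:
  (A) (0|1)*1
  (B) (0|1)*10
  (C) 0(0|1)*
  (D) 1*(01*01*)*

Check each option against the DFA on short strings; one disagreement eliminates an option:
  (A) (0|1)*1: on ε the DFA stays in s0 and accepts (s0 ∈ Accept), but the regex does not match it → eliminate
  (B) (0|1)*10: on ε the DFA stays in s0 and accepts (s0 ∈ Accept), but the regex does not match it → eliminate
  (C) 0(0|1)*: on ε the DFA stays in s0 and accepts (s0 ∈ Accept), but the regex does not match it → eliminate
  (D) 1*(01*01*)*: agrees with the DFA on every string of length ≤ 6
Only (D) is consistent with the DFA.
(D) 1*(01*01*)*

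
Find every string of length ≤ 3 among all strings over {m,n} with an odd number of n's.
n, mn, nm, mmn, mnm, nmm, nnn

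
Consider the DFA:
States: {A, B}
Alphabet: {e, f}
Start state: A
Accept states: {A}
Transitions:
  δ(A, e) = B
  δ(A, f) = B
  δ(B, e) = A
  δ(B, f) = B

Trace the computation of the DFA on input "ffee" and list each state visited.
read 'f': A → B
  read 'f': B → B
  read 'e': B → A
  read 'e': A → B
A -> B -> B -> A -> B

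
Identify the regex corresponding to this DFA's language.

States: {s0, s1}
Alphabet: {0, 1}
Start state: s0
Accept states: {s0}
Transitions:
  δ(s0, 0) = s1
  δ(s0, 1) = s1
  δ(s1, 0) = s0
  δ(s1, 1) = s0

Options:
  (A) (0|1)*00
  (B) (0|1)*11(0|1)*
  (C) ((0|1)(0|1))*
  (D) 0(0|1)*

Check each option against the DFA on short strings; one disagreement eliminates an option:
  (A) (0|1)*00: on ε the DFA stays in s0 and accepts (s0 ∈ Accept), but the regex does not match it → eliminate
  (B) (0|1)*11(0|1)*: on ε the DFA stays in s0 and accepts (s0 ∈ Accept), but the regex does not match it → eliminate
  (C) ((0|1)(0|1))*: agrees with the DFA on every string of length ≤ 6
  (D) 0(0|1)*: on ε the DFA stays in s0 and accepts (s0 ∈ Accept), but the regex does not match it → eliminate
Only (C) is consistent with the DFA.
(C) ((0|1)(0|1))*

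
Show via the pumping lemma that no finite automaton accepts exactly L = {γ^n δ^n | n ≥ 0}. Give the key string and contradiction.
Assume L is regular with pumping length p. Idea: pumping the γ-block changes the count balance.
Choose s = γ^p δ^p (length 2p ≥ p). By the pumping lemma, s = xyz with |xy| ≤ p, |y| > 0. So y = γ^k for some k > 0 (since xy is entirely within the γ's). Pumping gives xy²z = γ^(p+k) δ^p, which is not in L since p+k ≠ p.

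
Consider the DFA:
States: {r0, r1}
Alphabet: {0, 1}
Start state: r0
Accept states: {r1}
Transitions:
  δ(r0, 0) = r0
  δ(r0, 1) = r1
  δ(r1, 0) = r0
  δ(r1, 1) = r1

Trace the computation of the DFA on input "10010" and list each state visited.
read '1': r0 → r1
  read '0': r1 → r0
  read '0': r0 → r0
  read '1': r0 → r1
  read '0': r1 → r0
r0 -> r1 -> r0 -> r0 -> r1 -> r0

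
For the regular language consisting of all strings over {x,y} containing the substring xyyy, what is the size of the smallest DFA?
By Myhill–Nerode, count the distinguishable equivalence classes: 5 classes — one per longest suffix of the input that is a prefix of 'xyyy' (lengths 0 through 3), plus an absorbing 'already seen xyyy' class.
5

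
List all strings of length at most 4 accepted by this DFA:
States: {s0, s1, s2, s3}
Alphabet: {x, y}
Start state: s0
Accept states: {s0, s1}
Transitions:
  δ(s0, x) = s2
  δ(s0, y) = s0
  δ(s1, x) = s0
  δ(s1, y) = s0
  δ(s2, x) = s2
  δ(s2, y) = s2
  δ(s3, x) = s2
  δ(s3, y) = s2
ε, y, yy, yyy, yyyy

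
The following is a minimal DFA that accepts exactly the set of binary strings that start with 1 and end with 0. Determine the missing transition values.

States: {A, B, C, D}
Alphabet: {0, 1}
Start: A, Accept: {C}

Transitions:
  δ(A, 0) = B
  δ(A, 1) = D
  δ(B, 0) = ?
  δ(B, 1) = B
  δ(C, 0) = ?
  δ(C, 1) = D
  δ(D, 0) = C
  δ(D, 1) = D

From the language and accept set, identify what each state tracks — A: no input read; B: started with 0 (dead); C: started with 1, last symbol 0; D: started with 1, last symbol 1.
Each missing δ(q, a) is the state matching the new tracked value after reading a.
δ(B, 0) = B; δ(C, 0) = C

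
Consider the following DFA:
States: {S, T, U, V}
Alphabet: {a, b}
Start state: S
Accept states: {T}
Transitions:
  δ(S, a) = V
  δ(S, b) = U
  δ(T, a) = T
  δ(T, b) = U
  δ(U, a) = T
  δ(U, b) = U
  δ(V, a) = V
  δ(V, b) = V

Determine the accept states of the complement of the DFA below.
Complement accept states = All states \ Original accept states
= {S, T, U, V} \ {T}
{S, U, V}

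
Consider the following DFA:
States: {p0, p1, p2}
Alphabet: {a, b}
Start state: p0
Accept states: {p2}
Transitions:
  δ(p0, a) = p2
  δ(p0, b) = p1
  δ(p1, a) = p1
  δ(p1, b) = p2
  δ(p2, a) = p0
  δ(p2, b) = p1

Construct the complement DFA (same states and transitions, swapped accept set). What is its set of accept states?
Complement accept states = All states \ Original accept states
= {p0, p1, p2} \ {p2}
{p0, p1}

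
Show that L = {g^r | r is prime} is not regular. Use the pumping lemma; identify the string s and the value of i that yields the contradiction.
Assume L is regular with pumping length p. Idea: pumping by a suitable count produces a composite length.
Let q be a prime with q ≥ p and choose s = g^q ∈ L. By the pumping lemma, s = xyz with |xy| ≤ p, |y| = k ≥ 1. Take i = q+1: |xy^(q+1)z| = q + q·k = q(1+k). Since q ≥ 2 and 1+k ≥ 2, q(1+k) is composite, so xy^(q+1)z ∉ L.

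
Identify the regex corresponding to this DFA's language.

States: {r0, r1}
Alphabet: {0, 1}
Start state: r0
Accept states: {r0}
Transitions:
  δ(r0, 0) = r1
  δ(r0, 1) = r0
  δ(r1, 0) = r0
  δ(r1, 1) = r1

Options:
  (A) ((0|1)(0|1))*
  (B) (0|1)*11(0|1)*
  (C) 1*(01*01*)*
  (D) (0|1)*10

Check each option against the DFA on short strings; one disagreement eliminates an option:
  (A) ((0|1)(0|1))*: on '1' the DFA goes r0 → r0 and accepts (r0 ∈ Accept), but the regex does not match it → eliminate
  (B) (0|1)*11(0|1)*: on ε the DFA stays in r0 and accepts (r0 ∈ Accept), but the regex does not match it → eliminate
  (C) 1*(01*01*)*: agrees with the DFA on every string of length ≤ 6
  (D) (0|1)*10: on ε the DFA stays in r0 and accepts (r0 ∈ Accept), but the regex does not match it → eliminate
Only (C) is consistent with the DFA.
(C) 1*(01*01*)*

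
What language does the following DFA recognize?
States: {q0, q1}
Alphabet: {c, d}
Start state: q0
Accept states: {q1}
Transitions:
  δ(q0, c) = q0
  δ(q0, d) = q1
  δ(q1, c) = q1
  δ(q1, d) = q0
Testing a few strings:
  'cdd' → reject
  'ccd' → accept
  'd' → accept
  'c' → reject
State roles: q0=even number of d's so far; q1=odd number of d's so far
All strings over {c,d} with an odd number of d's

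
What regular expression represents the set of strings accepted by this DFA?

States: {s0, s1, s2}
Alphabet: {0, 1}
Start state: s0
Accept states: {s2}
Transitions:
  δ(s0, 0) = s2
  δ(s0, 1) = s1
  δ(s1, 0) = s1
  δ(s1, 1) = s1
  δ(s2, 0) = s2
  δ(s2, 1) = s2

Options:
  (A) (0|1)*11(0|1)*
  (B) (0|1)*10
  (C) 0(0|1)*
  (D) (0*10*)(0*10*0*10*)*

Check each option against the DFA on short strings; one disagreement eliminates an option:
  (A) (0|1)*11(0|1)*: on '0' the DFA goes s0 → s2 and accepts (s2 ∈ Accept), but the regex does not match it → eliminate
  (B) (0|1)*10: on '0' the DFA goes s0 → s2 and accepts (s2 ∈ Accept), but the regex does not match it → eliminate
  (C) 0(0|1)*: agrees with the DFA on every string of length ≤ 6
  (D) (0*10*)(0*10*0*10*)*: on '0' the DFA goes s0 → s2 and accepts (s2 ∈ Accept), but the regex does not match it → eliminate
Only (C) is consistent with the DFA.
(C) 0(0|1)*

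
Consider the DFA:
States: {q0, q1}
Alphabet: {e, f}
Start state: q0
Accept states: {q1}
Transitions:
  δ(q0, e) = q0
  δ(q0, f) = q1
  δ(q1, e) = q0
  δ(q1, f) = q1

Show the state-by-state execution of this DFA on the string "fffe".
read 'f': q0 → q1
  read 'f': q1 → q1
  read 'f': q1 → q1
  read 'e': q1 → q0
q0 -> q1 -> q1 -> q1 -> q0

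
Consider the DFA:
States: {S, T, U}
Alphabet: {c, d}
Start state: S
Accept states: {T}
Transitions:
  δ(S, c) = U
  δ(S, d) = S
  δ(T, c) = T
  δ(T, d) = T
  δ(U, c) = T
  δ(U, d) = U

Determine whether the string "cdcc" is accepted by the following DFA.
Processing string "cdcc":
  S --c--> U
  U --d--> U
  U --c--> T
  T --c--> T
Final state: T
Accept states: {T}
Yes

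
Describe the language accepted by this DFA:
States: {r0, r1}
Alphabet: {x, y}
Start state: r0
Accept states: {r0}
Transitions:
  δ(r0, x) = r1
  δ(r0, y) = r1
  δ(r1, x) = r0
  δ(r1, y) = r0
Testing a few strings:
  'yyx' → reject
  'yx' → accept
  'x' → reject
  'xx' → accept
State roles: r0=even length so far; r1=odd length so far
All strings over {x,y} of even length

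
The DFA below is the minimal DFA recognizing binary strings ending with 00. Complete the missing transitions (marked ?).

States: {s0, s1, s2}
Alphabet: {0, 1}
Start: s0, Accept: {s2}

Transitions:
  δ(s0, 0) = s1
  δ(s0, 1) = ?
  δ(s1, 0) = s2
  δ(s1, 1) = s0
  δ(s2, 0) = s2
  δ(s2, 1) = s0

From the language and accept set, identify what each state tracks — s0: last symbol not 0; s1: one trailing 0; s2: two trailing 0's.
Each missing δ(q, a) is the state matching the new tracked value after reading a.
δ(s0, 1) = s0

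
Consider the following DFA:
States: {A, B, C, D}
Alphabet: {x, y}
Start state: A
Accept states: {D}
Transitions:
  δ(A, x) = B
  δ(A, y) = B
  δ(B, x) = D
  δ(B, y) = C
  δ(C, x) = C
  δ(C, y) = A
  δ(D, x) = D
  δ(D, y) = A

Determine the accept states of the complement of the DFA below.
Complement accept states = All states \ Original accept states
= {A, B, C, D} \ {D}
{A, B, C}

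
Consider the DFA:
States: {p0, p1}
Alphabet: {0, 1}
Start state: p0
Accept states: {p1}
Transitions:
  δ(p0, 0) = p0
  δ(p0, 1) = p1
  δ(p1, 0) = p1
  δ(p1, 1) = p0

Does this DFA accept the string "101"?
Processing string "101":
  p0 --1--> p1
  p1 --0--> p1
  p1 --1--> p0
Final state: p0
Accept states: {p1}
No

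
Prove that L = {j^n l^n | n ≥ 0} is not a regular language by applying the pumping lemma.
Assume L is regular with pumping length p. Idea: pumping the j-block changes the count balance.
Choose s = j^p l^p (length 2p ≥ p). By the pumping lemma, s = xyz with |xy| ≤ p, |y| > 0. So y = j^k for some k > 0 (since xy is entirely within the j's). Pumping gives xy²z = j^(p+k) l^p, which is not in L since p+k ≠ p.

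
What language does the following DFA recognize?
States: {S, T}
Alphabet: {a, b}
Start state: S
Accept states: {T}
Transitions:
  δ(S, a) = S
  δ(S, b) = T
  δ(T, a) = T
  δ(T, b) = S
Testing a few strings:
  'b' → accept
  'ba' → accept
  'bbb' → accept
  'aba' → accept
State roles: S=even number of b's so far; T=odd number of b's so far
All strings over {a,b} with an odd number of b's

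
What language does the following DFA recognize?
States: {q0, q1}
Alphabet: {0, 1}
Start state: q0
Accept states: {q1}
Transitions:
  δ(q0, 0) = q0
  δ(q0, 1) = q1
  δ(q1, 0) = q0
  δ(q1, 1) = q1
Testing a few strings:
  '10' → reject
  '11' → accept
  '010' → reject
  '1' → accept
State roles: q0=last symbol not 1; q1=last symbol is 1
All binary strings ending with 1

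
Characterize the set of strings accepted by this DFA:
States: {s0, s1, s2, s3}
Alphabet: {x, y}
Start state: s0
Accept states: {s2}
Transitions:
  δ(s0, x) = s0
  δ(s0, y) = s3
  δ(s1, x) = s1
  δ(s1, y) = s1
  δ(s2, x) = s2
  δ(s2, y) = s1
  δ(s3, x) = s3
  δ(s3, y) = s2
Testing a few strings:
  'xxx' → reject
  'xyyx' → accept
  'yyx' → accept
  'x' → reject
State roles: s0=zero y's; s1=≥ three y's (dead); s2=two y's; s3=one y
All strings over {x,y} containing exactly two y's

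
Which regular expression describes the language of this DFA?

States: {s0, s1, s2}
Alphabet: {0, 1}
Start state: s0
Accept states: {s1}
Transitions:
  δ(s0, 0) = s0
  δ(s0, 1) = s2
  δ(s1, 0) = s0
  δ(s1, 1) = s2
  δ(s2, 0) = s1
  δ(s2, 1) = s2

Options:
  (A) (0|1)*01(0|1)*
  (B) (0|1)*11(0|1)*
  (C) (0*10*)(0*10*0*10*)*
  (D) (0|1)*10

Check each option against the DFA on short strings; one disagreement eliminates an option:
  (A) (0|1)*01(0|1)*: on '01' the DFA goes s0 → s0 → s2 and rejects (s2 ∉ Accept), but the regex matches it → eliminate
  (B) (0|1)*11(0|1)*: on '10' the DFA goes s0 → s2 → s1 and accepts (s1 ∈ Accept), but the regex does not match it → eliminate
  (C) (0*10*)(0*10*0*10*)*: on '1' the DFA goes s0 → s2 and rejects (s2 ∉ Accept), but the regex matches it → eliminate
  (D) (0|1)*10: agrees with the DFA on every string of length ≤ 6
Only (D) is consistent with the DFA.
(D) (0|1)*10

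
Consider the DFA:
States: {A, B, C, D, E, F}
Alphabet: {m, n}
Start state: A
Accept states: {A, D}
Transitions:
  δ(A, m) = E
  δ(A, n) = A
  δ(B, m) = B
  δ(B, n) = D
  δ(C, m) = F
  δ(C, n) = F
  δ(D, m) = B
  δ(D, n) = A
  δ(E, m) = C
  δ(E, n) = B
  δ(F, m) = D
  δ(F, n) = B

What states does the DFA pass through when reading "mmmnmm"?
read 'm': A → E
  read 'm': E → C
  read 'm': C → F
  read 'n': F → B
  read 'm': B → B
  read 'm': B → B
A -> E -> C -> F -> B -> B -> B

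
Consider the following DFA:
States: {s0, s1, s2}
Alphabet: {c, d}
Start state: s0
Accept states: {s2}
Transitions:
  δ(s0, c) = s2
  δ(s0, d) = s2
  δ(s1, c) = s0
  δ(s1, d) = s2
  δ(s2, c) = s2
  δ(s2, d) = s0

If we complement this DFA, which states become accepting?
Complement accept states = All states \ Original accept states
= {s0, s1, s2} \ {s2}
{s0, s1}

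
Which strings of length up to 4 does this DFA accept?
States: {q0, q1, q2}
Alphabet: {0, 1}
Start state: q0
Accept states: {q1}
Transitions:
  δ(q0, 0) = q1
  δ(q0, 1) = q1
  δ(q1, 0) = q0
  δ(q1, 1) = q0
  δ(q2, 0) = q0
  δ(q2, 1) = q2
0, 1, 000, 001, 010, 011, 100, 101, 110, 111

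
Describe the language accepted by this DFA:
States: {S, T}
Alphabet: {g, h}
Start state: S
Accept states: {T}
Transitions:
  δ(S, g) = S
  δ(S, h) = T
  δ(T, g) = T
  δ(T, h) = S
Testing a few strings:
  'g' → reject
  'hgg' → accept
  'hgh' → reject
  'h' → accept
State roles: S=even number of h's so far; T=odd number of h's so far
All strings over {g,h} with an odd number of h's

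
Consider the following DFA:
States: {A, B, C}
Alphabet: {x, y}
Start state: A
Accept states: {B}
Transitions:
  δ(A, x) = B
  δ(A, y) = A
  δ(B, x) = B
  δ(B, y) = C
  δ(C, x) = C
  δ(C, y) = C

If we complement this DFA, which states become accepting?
Complement accept states = All states \ Original accept states
= {A, B, C} \ {B}
{A, C}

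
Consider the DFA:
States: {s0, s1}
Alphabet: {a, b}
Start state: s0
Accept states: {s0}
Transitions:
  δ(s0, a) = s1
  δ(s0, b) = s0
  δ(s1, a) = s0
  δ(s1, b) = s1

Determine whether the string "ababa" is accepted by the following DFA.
Processing string "ababa":
  s0 --a--> s1
  s1 --b--> s1
  s1 --a--> s0
  s0 --b--> s0
  s0 --a--> s1
Final state: s1
Accept states: {s0}
No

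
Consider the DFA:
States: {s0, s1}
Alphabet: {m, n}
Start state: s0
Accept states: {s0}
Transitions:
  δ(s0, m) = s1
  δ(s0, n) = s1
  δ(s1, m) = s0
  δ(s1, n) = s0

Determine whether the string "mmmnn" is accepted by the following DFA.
Processing string "mmmnn":
  s0 --m--> s1
  s1 --m--> s0
  s0 --m--> s1
  s1 --n--> s0
  s0 --n--> s1
Final state: s1
Accept states: {s0}
No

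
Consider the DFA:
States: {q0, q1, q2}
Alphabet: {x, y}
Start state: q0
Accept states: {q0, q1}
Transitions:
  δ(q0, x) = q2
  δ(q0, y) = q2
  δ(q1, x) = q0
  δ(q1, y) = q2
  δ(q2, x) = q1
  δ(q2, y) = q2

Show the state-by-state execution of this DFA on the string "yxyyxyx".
read 'y': q0 → q2
  read 'x': q2 → q1
  read 'y': q1 → q2
  read 'y': q2 → q2
  read 'x': q2 → q1
  read 'y': q1 → q2
  read 'x': q2 → q1
q0 -> q2 -> q1 -> q2 -> q2 -> q1 -> q2 -> q1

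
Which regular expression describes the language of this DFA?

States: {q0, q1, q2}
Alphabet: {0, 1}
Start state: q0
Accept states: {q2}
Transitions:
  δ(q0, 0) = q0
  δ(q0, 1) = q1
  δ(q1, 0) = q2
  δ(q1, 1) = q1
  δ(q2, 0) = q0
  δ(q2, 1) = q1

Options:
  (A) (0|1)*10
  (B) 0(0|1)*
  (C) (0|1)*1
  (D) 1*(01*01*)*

Check each option against the DFA on short strings; one disagreement eliminates an option:
  (A) (0|1)*10: agrees with the DFA on every string of length ≤ 6
  (B) 0(0|1)*: on '0' the DFA goes q0 → q0 and rejects (q0 ∉ Accept), but the regex matches it → eliminate
  (C) (0|1)*1: on '1' the DFA goes q0 → q1 and rejects (q1 ∉ Accept), but the regex matches it → eliminate
  (D) 1*(01*01*)*: on ε the DFA stays in q0 and rejects (q0 ∉ Accept), but the regex matches it → eliminate
Only (A) is consistent with the DFA.
(A) (0|1)*10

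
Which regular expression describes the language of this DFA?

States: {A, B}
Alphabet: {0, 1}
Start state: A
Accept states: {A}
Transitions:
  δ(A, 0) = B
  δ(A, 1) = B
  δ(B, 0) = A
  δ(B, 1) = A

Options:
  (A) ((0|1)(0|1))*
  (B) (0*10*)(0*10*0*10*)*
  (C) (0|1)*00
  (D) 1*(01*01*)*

Check each option against the DFA on short strings; one disagreement eliminates an option:
  (A) ((0|1)(0|1))*: agrees with the DFA on every string of length ≤ 6
  (B) (0*10*)(0*10*0*10*)*: on ε the DFA stays in A and accepts (A ∈ Accept), but the regex does not match it → eliminate
  (C) (0|1)*00: on ε the DFA stays in A and accepts (A ∈ Accept), but the regex does not match it → eliminate
  (D) 1*(01*01*)*: on '1' the DFA goes A → B and rejects (B ∉ Accept), but the regex matches it → eliminate
Only (A) is consistent with the DFA.
(A) ((0|1)(0|1))*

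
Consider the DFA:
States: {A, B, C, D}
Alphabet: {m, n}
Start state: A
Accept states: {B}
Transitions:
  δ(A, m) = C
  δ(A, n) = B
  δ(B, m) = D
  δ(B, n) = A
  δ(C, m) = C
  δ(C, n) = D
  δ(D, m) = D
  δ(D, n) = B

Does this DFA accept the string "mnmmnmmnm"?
Processing string "mnmmnmmnm":
  A --m--> C
  C --n--> D
  D --m--> D
  D --m--> D
  D --n--> B
  B --m--> D
  D --m--> D
  D --n--> B
  B --m--> D
Final state: D
Accept states: {B}
No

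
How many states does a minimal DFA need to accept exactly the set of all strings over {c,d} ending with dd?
By Myhill–Nerode, count the distinguishable equivalence classes: 3 classes — one per longest suffix of the input that is a prefix of 'dd' (lengths 0 through 2); only the length-2 class is accepting.
3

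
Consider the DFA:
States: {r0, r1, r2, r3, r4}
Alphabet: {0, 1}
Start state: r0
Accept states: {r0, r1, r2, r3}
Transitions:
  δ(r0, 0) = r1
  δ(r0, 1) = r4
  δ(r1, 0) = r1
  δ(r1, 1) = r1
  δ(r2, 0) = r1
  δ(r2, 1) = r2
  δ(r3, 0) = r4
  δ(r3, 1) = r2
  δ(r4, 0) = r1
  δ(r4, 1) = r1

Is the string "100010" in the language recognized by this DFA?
Processing string "100010":
  r0 --1--> r4
  r4 --0--> r1
  r1 --0--> r1
  r1 --0--> r1
  r1 --1--> r1
  r1 --0--> r1
Final state: r1
Accept states: {r0, r1, r2, r3}
Yes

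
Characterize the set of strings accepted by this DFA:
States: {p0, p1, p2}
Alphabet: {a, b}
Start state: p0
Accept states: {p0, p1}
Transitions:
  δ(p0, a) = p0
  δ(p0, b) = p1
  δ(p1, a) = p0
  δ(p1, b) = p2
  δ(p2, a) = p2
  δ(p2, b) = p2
Testing a few strings:
  'aa' → accept
  'a' → accept
  'b' → accept
  'abaa' → accept
State roles: p0=last symbol not b (ok); p1=last symbol b (ok); p2=saw bb (dead)
All strings over {a,b} with no two consecutive b's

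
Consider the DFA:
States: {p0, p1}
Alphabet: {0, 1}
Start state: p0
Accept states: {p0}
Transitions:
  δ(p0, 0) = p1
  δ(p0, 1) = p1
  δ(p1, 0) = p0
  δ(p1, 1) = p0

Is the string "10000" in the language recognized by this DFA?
Processing string "10000":
  p0 --1--> p1
  p1 --0--> p0
  p0 --0--> p1
  p1 --0--> p0
  p0 --0--> p1
Final state: p1
Accept states: {p0}
No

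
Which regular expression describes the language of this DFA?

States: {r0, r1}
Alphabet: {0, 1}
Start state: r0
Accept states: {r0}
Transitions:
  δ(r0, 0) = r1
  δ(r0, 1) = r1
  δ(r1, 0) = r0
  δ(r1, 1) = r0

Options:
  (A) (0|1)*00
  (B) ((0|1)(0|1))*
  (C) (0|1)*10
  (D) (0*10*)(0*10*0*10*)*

Check each option against the DFA on short strings; one disagreement eliminates an option:
  (A) (0|1)*00: on ε the DFA stays in r0 and accepts (r0 ∈ Accept), but the regex does not match it → eliminate
  (B) ((0|1)(0|1))*: agrees with the DFA on every string of length ≤ 6
  (C) (0|1)*10: on ε the DFA stays in r0 and accepts (r0 ∈ Accept), but the regex does not match it → eliminate
  (D) (0*10*)(0*10*0*10*)*: on ε the DFA stays in r0 and accepts (r0 ∈ Accept), but the regex does not match it → eliminate
Only (B) is consistent with the DFA.
(B) ((0|1)(0|1))*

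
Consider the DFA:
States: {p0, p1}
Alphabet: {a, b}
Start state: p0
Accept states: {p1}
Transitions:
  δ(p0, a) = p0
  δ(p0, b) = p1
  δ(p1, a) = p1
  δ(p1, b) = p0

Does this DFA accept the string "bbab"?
Processing string "bbab":
  p0 --b--> p1
  p1 --b--> p0
  p0 --a--> p0
  p0 --b--> p1
Final state: p1
Accept states: {p1}
Yes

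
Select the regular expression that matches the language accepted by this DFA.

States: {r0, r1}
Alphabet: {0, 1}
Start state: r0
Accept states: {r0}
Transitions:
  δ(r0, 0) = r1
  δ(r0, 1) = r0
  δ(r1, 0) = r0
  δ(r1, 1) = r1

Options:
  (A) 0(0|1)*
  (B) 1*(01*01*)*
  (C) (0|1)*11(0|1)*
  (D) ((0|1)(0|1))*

Check each option against the DFA on short strings; one disagreement eliminates an option:
  (A) 0(0|1)*: on ε the DFA stays in r0 and accepts (r0 ∈ Accept), but the regex does not match it → eliminate
  (B) 1*(01*01*)*: agrees with the DFA on every string of length ≤ 6
  (C) (0|1)*11(0|1)*: on ε the DFA stays in r0 and accepts (r0 ∈ Accept), but the regex does not match it → eliminate
  (D) ((0|1)(0|1))*: on '1' the DFA goes r0 → r0 and accepts (r0 ∈ Accept), but the regex does not match it → eliminate
Only (B) is consistent with the DFA.
(B) 1*(01*01*)*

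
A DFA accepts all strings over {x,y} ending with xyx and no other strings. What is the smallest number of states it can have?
By Myhill–Nerode, count the distinguishable equivalence classes: 4 classes — one per longest suffix of the input that is a prefix of 'xyx' (lengths 0 through 3); only the length-3 class is accepting.
4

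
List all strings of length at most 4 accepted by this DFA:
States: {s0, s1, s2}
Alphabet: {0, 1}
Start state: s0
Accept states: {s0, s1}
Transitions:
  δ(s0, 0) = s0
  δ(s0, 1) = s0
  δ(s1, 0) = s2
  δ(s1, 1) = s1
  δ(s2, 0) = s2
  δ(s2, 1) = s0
ε, 0, 1, 00, 01, 10, 11, 000, 001, 010, 011, 100, 101, 110, 111, 0000, 0001, 0010, 0011, 0100, 0101, 0110, 0111, 1000, 1001, 1010, 1011, 1100, 1101, 1110, 1111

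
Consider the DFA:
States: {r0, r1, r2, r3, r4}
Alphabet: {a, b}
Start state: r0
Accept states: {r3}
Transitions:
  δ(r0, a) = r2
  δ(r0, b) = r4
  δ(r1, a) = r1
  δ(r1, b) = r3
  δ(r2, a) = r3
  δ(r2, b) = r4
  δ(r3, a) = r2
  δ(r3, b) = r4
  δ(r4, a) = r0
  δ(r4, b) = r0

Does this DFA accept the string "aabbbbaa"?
Processing string "aabbbbaa":
  r0 --a--> r2
  r2 --a--> r3
  r3 --b--> r4
  r4 --b--> r0
  r0 --b--> r4
  r4 --b--> r0
  r0 --a--> r2
  r2 --a--> r3
Final state: r3
Accept states: {r3}
Yes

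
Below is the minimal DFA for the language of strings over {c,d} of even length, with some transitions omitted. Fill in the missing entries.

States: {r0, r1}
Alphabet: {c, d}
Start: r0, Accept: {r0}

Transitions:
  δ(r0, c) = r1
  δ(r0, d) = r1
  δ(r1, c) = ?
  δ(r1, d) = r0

From the language and accept set, identify what each state tracks — r0: even length so far; r1: odd length so far.
Each missing δ(q, a) is the state matching the new tracked value after reading a.
δ(r1, c) = r0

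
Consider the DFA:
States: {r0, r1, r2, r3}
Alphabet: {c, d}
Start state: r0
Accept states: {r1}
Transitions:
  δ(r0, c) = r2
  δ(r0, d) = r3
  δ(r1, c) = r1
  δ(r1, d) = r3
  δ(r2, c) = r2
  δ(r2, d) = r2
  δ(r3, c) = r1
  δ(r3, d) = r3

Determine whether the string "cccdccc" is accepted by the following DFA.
Processing string "cccdccc":
  r0 --c--> r2
  r2 --c--> r2
  r2 --c--> r2
  r2 --d--> r2
  r2 --c--> r2
  r2 --c--> r2
  r2 --c--> r2
Final state: r2
Accept states: {r1}
No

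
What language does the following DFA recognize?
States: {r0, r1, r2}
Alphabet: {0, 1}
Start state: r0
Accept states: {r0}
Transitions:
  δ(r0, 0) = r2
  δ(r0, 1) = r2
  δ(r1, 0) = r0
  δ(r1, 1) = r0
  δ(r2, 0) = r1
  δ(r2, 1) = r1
Testing a few strings:
  '101' → accept
  '11' → reject
  '00' → reject
  '0101' → reject
State roles: r0=length ≡ 0 (mod 3); r1=length ≡ 2 (mod 3); r2=length ≡ 1 (mod 3)
All binary strings whose length is a multiple of 3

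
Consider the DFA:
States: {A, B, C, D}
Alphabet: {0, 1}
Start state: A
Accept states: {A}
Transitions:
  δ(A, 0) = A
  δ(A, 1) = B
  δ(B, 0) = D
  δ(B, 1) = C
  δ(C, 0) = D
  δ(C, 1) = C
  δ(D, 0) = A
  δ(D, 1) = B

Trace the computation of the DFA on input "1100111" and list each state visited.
read '1': A → B
  read '1': B → C
  read '0': C → D
  read '0': D → A
  read '1': A → B
  read '1': B → C
  read '1': C → C
A -> B -> C -> D -> A -> B -> C -> C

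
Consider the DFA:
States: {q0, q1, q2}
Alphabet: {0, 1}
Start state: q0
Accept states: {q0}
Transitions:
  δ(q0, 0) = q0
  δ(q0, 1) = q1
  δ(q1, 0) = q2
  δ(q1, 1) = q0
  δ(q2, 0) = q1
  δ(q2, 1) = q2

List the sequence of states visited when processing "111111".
read '1': q0 → q1
  read '1': q1 → q0
  read '1': q0 → q1
  read '1': q1 → q0
  read '1': q0 → q1
  read '1': q1 → q0
q0 -> q1 -> q0 -> q1 -> q0 -> q1 -> q0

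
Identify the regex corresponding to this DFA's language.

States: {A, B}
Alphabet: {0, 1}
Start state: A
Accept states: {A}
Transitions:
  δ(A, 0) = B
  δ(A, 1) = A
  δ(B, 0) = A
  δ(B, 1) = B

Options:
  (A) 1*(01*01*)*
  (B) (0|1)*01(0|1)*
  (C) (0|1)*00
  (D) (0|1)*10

Check each option against the DFA on short strings; one disagreement eliminates an option:
  (A) 1*(01*01*)*: agrees with the DFA on every string of length ≤ 6
  (B) (0|1)*01(0|1)*: on ε the DFA stays in A and accepts (A ∈ Accept), but the regex does not match it → eliminate
  (C) (0|1)*00: on ε the DFA stays in A and accepts (A ∈ Accept), but the regex does not match it → eliminate
  (D) (0|1)*10: on ε the DFA stays in A and accepts (A ∈ Accept), but the regex does not match it → eliminate
Only (A) is consistent with the DFA.
(A) 1*(01*01*)*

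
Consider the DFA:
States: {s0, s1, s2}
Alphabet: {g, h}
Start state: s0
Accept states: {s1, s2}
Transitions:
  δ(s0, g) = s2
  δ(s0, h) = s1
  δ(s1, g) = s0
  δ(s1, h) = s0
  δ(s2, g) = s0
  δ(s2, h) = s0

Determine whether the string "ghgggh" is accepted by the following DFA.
Processing string "ghgggh":
  s0 --g--> s2
  s2 --h--> s0
  s0 --g--> s2
  s2 --g--> s0
  s0 --g--> s2
  s2 --h--> s0
Final state: s0
Accept states: {s1, s2}
No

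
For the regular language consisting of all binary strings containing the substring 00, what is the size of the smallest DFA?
By Myhill–Nerode, count the distinguishable equivalence classes: 3 classes — one per longest suffix of the input that is a prefix of '00' (lengths 0 through 1), plus an absorbing 'already seen 00' class.
3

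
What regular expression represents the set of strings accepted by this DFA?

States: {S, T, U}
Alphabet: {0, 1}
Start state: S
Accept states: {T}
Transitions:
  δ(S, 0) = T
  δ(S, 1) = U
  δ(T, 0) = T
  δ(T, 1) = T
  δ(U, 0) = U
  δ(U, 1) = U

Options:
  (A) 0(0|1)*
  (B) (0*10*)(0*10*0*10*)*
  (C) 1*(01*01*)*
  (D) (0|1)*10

Check each option against the DFA on short strings; one disagreement eliminates an option:
  (A) 0(0|1)*: agrees with the DFA on every string of length ≤ 6
  (B) (0*10*)(0*10*0*10*)*: on '0' the DFA goes S → T and accepts (T ∈ Accept), but the regex does not match it → eliminate
  (C) 1*(01*01*)*: on ε the DFA stays in S and rejects (S ∉ Accept), but the regex matches it → eliminate
  (D) (0|1)*10: on '0' the DFA goes S → T and accepts (T ∈ Accept), but the regex does not match it → eliminate
Only (A) is consistent with the DFA.
(A) 0(0|1)*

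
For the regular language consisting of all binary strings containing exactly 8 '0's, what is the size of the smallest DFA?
By Myhill–Nerode, count the distinguishable equivalence classes: 10 classes — having seen 0, 1, …, 8, or >8 copies of '0'; the count-8 class is the only accepting one and >8 is dead.
10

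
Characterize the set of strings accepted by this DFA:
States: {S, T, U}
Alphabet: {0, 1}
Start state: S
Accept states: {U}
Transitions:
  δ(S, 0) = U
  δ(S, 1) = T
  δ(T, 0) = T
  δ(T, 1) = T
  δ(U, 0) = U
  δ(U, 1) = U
Testing a few strings:
  '10' → reject
  '0' → accept
  '11' → reject
  '1' → reject
State roles: S=no input read; T=started with 1 (dead); U=started with 0
All binary strings starting with 0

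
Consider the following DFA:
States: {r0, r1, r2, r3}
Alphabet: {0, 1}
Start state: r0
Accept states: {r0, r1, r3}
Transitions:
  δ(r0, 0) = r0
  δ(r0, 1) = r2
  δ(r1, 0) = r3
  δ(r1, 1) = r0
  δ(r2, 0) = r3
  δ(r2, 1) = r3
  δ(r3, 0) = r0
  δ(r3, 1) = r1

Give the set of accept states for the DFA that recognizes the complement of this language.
Complement accept states = All states \ Original accept states
= {r0, r1, r2, r3} \ {r0, r1, r3}
{r2}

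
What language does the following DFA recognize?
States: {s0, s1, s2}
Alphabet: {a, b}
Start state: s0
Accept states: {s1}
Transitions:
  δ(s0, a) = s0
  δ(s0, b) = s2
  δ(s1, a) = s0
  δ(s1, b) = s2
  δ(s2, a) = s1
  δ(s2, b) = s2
Testing a few strings:
  'aab' → reject
  'abab' → reject
  'ba' → accept
  'aaa' → reject
State roles: s0=no suffix match; s1=suffix is ba; s2=one trailing b
All strings over {a,b} ending with ba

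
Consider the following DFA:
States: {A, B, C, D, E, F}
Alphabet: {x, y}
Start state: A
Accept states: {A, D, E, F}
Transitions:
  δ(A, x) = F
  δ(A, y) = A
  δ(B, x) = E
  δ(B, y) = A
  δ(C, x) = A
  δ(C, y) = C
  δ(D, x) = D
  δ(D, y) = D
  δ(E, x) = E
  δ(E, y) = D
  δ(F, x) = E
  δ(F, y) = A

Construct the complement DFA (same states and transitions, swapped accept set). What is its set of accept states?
Complement accept states = All states \ Original accept states
= {A, B, C, D, E, F} \ {A, D, E, F}
{B, C}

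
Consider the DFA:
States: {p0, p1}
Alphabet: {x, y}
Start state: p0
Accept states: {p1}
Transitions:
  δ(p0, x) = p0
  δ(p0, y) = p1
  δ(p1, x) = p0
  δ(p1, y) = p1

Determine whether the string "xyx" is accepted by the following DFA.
Processing string "xyx":
  p0 --x--> p0
  p0 --y--> p1
  p1 --x--> p0
Final state: p0
Accept states: {p1}
No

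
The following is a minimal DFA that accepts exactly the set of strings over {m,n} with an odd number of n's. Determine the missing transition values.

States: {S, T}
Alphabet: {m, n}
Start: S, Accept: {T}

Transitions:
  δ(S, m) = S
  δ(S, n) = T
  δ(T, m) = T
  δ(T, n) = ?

From the language and accept set, identify what each state tracks — S: even number of n's so far; T: odd number of n's so far.
Each missing δ(q, a) is the state matching the new tracked value after reading a.
δ(T, n) = S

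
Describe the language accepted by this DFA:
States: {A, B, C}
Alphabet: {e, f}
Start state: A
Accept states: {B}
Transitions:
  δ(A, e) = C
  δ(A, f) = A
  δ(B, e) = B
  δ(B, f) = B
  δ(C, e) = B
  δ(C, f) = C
Testing a few strings:
  'ffe' → reject
  'fe' → reject
  'efee' → accept
  'e' → reject
State roles: A=zero e's seen; B=≥ two e's seen; C=one e seen
All strings over {e,f} containing at least two e's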